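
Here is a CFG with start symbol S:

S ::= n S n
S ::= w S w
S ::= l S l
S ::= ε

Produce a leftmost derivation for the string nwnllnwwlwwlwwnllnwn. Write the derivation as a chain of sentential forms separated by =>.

S => nSn => nwSwn => nwnSnwn => nwnlSlnwn => nwnllSllnwn => nwnllnSnllnwn => nwnllnwSwnllnwn => nwnllnwwSwwnllnwn => nwnllnwwlSlwwnllnwn => nwnllnwwlwSwlwwnllnwn => nwnllnwwlwwlwwnllnwn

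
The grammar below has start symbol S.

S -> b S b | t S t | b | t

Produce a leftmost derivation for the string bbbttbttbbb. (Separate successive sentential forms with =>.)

S => bSb   [S -> b S b]
bSb => bbSbb   [S -> b S b]
bbSbb => bbbSbbb   [S -> b S b]
bbbSbbb => bbbtStbbb   [S -> t S t]
bbbtStbbb => bbbttSttbbb   [S -> t S t]
bbbttSttbbb => bbbttbttbbb   [S -> b]

S=>bSb=>bbSbb=>bbbSbbb=>bbbtStbbb=>bbbttSttbbb=>bbbttbttbbb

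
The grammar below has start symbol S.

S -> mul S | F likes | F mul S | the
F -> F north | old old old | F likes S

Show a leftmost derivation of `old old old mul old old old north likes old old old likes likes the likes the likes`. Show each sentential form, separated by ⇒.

S ⇒ F mul S   [S -> F mul S]
F mul S ⇒ old old old mul S   [F -> old old old]
old old old mul S ⇒ old old old mul F likes   [S -> F likes]
old old old mul F likes ⇒ old old old mul F likes S likes   [F -> F likes S]
old old old mul F likes S likes ⇒ old old old mul F likes S likes S likes   [F -> F likes S]
old old old mul F likes S likes S likes ⇒ old old old mul F likes S likes S likes S likes   [F -> F likes S]
old old old mul F likes S likes S likes S likes ⇒ old old old mul F north likes S likes S likes S likes   [F -> F north]
old old old mul F north likes S likes S likes S likes ⇒ old old old mul old old old north likes S likes S likes S likes   [F -> old old old]
old old old mul old old old north likes S likes S likes S likes ⇒ old old old mul old old old north likes F likes likes S likes S likes   [S -> F likes]
old old old mul old old old north likes F likes likes S likes S likes ⇒ old old old mul old old old north likes old old old likes likes S likes S likes   [F -> old old old]
old old old mul old old old north likes old old old likes likes S likes S likes ⇒ old old old mul old old old north likes old old old likes likes the likes S likes   [S -> the]
old old old mul old old old north likes old old old likes likes the likes S likes ⇒ old old old mul old old old north likes old old old likes likes the likes the likes   [S -> the]

S ⇒ F mul S ⇒ old old old mul S ⇒ old old old mul F likes ⇒ old old old mul F likes S likes ⇒ old old old mul F likes S likes S likes ⇒ old old old mul F likes S likes S likes S likes ⇒ old old old mul F north likes S likes S likes S likes ⇒ old old old mul old old old north likes S likes S likes S likes ⇒ old old old mul old old old north likes F likes likes S likes S likes ⇒ old old old mul old old old north likes old old old likes likes S likes S likes ⇒ old old old mul old old old north likes old old old likes likes the likes S likes ⇒ old old old mul old old old north likes old old old likes likes the likes the likes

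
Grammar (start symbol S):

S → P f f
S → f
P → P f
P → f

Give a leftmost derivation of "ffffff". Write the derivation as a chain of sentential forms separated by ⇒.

S ⇒ Pff   [S → P f f]
Pff ⇒ Pfff   [P → P f]
Pfff ⇒ Pffff   [P → P f]
Pffff ⇒ Pfffff   [P → P f]
Pfffff ⇒ ffffff   [P → f]

S ⇒ Pff ⇒ Pfff ⇒ Pffff ⇒ Pfffff ⇒ ffffff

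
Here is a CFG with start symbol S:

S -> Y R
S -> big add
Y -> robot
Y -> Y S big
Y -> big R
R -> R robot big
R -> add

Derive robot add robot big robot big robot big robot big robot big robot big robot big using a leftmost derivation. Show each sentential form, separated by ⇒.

S ⇒ Y R ⇒ robot R ⇒ robot R robot big ⇒ robot R robot big robot big ⇒ robot R robot big robot big robot big ⇒ robot R robot big robot big robot big robot big ⇒ robot R robot big robot big robot big robot big robot big ⇒ robot R robot big robot big robot big robot big robot big robot big ⇒ robot R robot big robot big robot big robot big robot big robot big robot big ⇒ robot add robot big robot big robot big robot big robot big robot big robot big

S ⇒ Y R   [S -> Y R]
Y R ⇒ robot R   [Y -> robot]
robot R ⇒ robot R robot big   [R -> R robot big]
robot R robot big ⇒ robot R robot big robot big   [R -> R robot big]
robot R robot big robot big ⇒ robot R robot big robot big robot big   [R -> R robot big]
robot R robot big robot big robot big ⇒ robot R robot big robot big robot big robot big   [R -> R robot big]
robot R robot big robot big robot big robot big ⇒ robot R robot big robot big robot big robot big robot big   [R -> R robot big]
robot R robot big robot big robot big robot big robot big ⇒ robot R robot big robot big robot big robot big robot big robot big   [R -> R robot big]
robot R robot big robot big robot big robot big robot big robot big ⇒ robot R robot big robot big robot big robot big robot big robot big robot big   [R -> R robot big]
robot R robot big robot big robot big robot big robot big robot big robot big ⇒ robot add robot big robot big robot big robot big robot big robot big robot big   [R -> add]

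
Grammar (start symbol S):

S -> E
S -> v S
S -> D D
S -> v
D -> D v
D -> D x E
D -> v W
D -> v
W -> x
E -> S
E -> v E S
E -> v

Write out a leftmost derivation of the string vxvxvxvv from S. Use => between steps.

S => DD   [S -> D D]
DD => vWD   [D -> v W]
vWD => vxD   [W -> x]
vxD => vxDv   [D -> D v]
vxDv => vxDxEv   [D -> D x E]
vxDxEv => vxDxExEv   [D -> D x E]
vxDxExEv => vxvxExEv   [D -> v]
vxvxExEv => vxvxvxEv   [E -> v]
vxvxvxEv => vxvxvxvv   [E -> v]

S => DD => vWD => vxD => vxDv => vxDxEv => vxDxExEv => vxvxExEv => vxvxvxEv => vxvxvxvv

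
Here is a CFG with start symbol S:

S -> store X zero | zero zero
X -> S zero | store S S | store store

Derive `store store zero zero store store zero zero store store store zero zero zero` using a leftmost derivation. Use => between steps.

S => store X zero => store store S S zero => store store zero zero S zero => store store zero zero store X zero zero => store store zero zero store store S S zero zero => store store zero zero store store zero zero S zero zero => store store zero zero store store zero zero store X zero zero zero => store store zero zero store store zero zero store store store zero zero zero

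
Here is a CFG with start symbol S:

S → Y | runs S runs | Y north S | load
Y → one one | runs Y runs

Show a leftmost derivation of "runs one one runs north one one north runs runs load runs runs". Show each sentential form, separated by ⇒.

S ⇒ Y north S ⇒ runs Y runs north S ⇒ runs one one runs north S ⇒ runs one one runs north Y north S ⇒ runs one one runs north one one north S ⇒ runs one one runs north one one north runs S runs ⇒ runs one one runs north one one north runs runs S runs runs ⇒ runs one one runs north one one north runs runs load runs runs

S ⇒ Y north S   [S → Y north S]
Y north S ⇒ runs Y runs north S   [Y → runs Y runs]
runs Y runs north S ⇒ runs one one runs north S   [Y → one one]
runs one one runs north S ⇒ runs one one runs north Y north S   [S → Y north S]
runs one one runs north Y north S ⇒ runs one one runs north one one north S   [Y → one one]
runs one one runs north one one north S ⇒ runs one one runs north one one north runs S runs   [S → runs S runs]
runs one one runs north one one north runs S runs ⇒ runs one one runs north one one north runs runs S runs runs   [S → runs S runs]
runs one one runs north one one north runs runs S runs runs ⇒ runs one one runs north one one north runs runs load runs runs   [S → load]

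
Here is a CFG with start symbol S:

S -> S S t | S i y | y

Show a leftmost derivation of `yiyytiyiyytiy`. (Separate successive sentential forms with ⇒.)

S ⇒ Siy   [S -> S i y]
Siy ⇒ SStiy   [S -> S S t]
SStiy ⇒ SiyStiy   [S -> S i y]
SiyStiy ⇒ SiyiyStiy   [S -> S i y]
SiyiyStiy ⇒ SStiyiyStiy   [S -> S S t]
SStiyiyStiy ⇒ SiyStiyiyStiy   [S -> S i y]
SiyStiyiyStiy ⇒ yiyStiyiyStiy   [S -> y]
yiyStiyiyStiy ⇒ yiyytiyiyStiy   [S -> y]
yiyytiyiyStiy ⇒ yiyytiyiyytiy   [S -> y]

S ⇒ Siy ⇒ SStiy ⇒ SiyStiy ⇒ SiyiyStiy ⇒ SStiyiyStiy ⇒ SiyStiyiyStiy ⇒ yiyStiyiyStiy ⇒ yiyytiyiyStiy ⇒ yiyytiyiyytiy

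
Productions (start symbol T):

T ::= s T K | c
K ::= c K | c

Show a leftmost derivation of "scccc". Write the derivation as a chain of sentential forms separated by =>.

T => sTK => scK => sccK => scccK => scccc

T => sTK   [T ::= s T K]
sTK => scK   [T ::= c]
scK => sccK   [K ::= c K]
sccK => scccK   [K ::= c K]
scccK => scccc   [K ::= c]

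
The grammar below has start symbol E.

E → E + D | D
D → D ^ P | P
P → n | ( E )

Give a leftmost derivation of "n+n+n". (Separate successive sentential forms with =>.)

E => E+D   [E → E + D]
E+D => E+D+D   [E → E + D]
E+D+D => D+D+D   [E → D]
D+D+D => P+D+D   [D → P]
P+D+D => n+D+D   [P → n]
n+D+D => n+P+D   [D → P]
n+P+D => n+n+D   [P → n]
n+n+D => n+n+P   [D → P]
n+n+P => n+n+n   [P → n]

E => E+D => E+D+D => D+D+D => P+D+D => n+D+D => n+P+D => n+n+D => n+n+P => n+n+n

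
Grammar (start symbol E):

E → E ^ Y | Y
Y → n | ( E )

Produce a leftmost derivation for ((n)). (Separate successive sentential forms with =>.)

E => Y   [E → Y]
Y => (E)   [Y → ( E )]
(E) => (Y)   [E → Y]
(Y) => ((E))   [Y → ( E )]
((E)) => ((Y))   [E → Y]
((Y)) => ((n))   [Y → n]

E => Y => (E) => (Y) => ((E)) => ((Y)) => ((n))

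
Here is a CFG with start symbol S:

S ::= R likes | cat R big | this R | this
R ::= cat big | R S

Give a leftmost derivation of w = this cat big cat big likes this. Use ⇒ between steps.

S ⇒ this R ⇒ this R S ⇒ this R S S ⇒ this cat big S S ⇒ this cat big R likes S ⇒ this cat big cat big likes S ⇒ this cat big cat big likes this

S ⇒ this R   [S ::= this R]
this R ⇒ this R S   [R ::= R S]
this R S ⇒ this R S S   [R ::= R S]
this R S S ⇒ this cat big S S   [R ::= cat big]
this cat big S S ⇒ this cat big R likes S   [S ::= R likes]
this cat big R likes S ⇒ this cat big cat big likes S   [R ::= cat big]
this cat big cat big likes S ⇒ this cat big cat big likes this   [S ::= this]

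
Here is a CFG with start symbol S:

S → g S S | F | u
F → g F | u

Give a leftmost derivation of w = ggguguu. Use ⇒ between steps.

S⇒gSS⇒gFS⇒ggFS⇒gggFS⇒ggguS⇒gggugSS⇒gggugFS⇒ggguguS⇒ggguguu

S ⇒ gSS   [S → g S S]
gSS ⇒ gFS   [S → F]
gFS ⇒ ggFS   [F → g F]
ggFS ⇒ gggFS   [F → g F]
gggFS ⇒ ggguS   [F → u]
ggguS ⇒ gggugSS   [S → g S S]
gggugSS ⇒ gggugFS   [S → F]
gggugFS ⇒ ggguguS   [F → u]
ggguguS ⇒ ggguguu   [S → u]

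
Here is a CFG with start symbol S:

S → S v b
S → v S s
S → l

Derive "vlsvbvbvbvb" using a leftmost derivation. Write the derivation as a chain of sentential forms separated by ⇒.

S⇒Svb⇒Svbvb⇒Svbvbvb⇒Svbvbvbvb⇒vSsvbvbvbvb⇒vlsvbvbvbvb

S ⇒ Svb   [S → S v b]
Svb ⇒ Svbvb   [S → S v b]
Svbvb ⇒ Svbvbvb   [S → S v b]
Svbvbvb ⇒ Svbvbvbvb   [S → S v b]
Svbvbvbvb ⇒ vSsvbvbvbvb   [S → v S s]
vSsvbvbvbvb ⇒ vlsvbvbvbvb   [S → l]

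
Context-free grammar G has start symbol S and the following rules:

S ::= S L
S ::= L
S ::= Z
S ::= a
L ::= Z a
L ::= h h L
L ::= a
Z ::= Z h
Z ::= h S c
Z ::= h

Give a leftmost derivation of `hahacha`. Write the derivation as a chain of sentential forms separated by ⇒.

S ⇒ SL   [S ::= S L]
SL ⇒ ZL   [S ::= Z]
ZL ⇒ hScL   [Z ::= h S c]
hScL ⇒ hSLcL   [S ::= S L]
hSLcL ⇒ haLcL   [S ::= a]
haLcL ⇒ haZacL   [L ::= Z a]
haZacL ⇒ hahacL   [Z ::= h]
hahacL ⇒ hahacZa   [L ::= Z a]
hahacZa ⇒ hahacha   [Z ::= h]

S ⇒ SL ⇒ ZL ⇒ hScL ⇒ hSLcL ⇒ haLcL ⇒ haZacL ⇒ hahacL ⇒ hahacZa ⇒ hahacha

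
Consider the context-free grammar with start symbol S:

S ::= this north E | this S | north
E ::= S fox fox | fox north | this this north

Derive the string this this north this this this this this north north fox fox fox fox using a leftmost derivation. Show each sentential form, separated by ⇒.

S ⇒ this S ⇒ this this north E ⇒ this this north S fox fox ⇒ this this north this S fox fox ⇒ this this north this this S fox fox ⇒ this this north this this this S fox fox ⇒ this this north this this this this S fox fox ⇒ this this north this this this this this north E fox fox ⇒ this this north this this this this this north S fox fox fox fox ⇒ this this north this this this this this north north fox fox fox fox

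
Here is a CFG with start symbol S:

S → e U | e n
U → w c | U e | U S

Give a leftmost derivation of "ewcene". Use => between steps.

S => eU => eUe => eUSe => ewcSe => ewcene

S => eU   [S → e U]
eU => eUe   [U → U e]
eUe => eUSe   [U → U S]
eUSe => ewcSe   [U → w c]
ewcSe => ewcene   [S → e n]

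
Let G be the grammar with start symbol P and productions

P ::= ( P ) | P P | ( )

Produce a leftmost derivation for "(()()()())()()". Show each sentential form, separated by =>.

P => PP   [P ::= P P]
PP => PPP   [P ::= P P]
PPP => (P)PP   [P ::= ( P )]
(P)PP => (PP)PP   [P ::= P P]
(PP)PP => (PPP)PP   [P ::= P P]
(PPP)PP => (()PP)PP   [P ::= ( )]
(()PP)PP => (()PPP)PP   [P ::= P P]
(()PPP)PP => (()()PP)PP   [P ::= ( )]
(()()PP)PP => (()()()P)PP   [P ::= ( )]
(()()()P)PP => (()()()())PP   [P ::= ( )]
(()()()())PP => (()()()())()P   [P ::= ( )]
(()()()())()P => (()()()())()()   [P ::= ( )]

P=>PP=>PPP=>(P)PP=>(PP)PP=>(PPP)PP=>(()PP)PP=>(()PPP)PP=>(()()PP)PP=>(()()()P)PP=>(()()()())PP=>(()()()())()P=>(()()()())()()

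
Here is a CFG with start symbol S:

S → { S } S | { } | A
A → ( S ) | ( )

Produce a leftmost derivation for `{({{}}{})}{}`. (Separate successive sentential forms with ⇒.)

S ⇒ {S}S ⇒ {A}S ⇒ {(S)}S ⇒ {({S}S)}S ⇒ {({{}}S)}S ⇒ {({{}}{})}S ⇒ {({{}}{})}{}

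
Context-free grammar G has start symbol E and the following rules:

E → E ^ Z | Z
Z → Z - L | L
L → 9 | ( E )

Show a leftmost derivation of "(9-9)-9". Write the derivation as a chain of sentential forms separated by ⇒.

E ⇒ Z   [E → Z]
Z ⇒ Z-L   [Z → Z - L]
Z-L ⇒ L-L   [Z → L]
L-L ⇒ (E)-L   [L → ( E )]
(E)-L ⇒ (Z)-L   [E → Z]
(Z)-L ⇒ (Z-L)-L   [Z → Z - L]
(Z-L)-L ⇒ (L-L)-L   [Z → L]
(L-L)-L ⇒ (9-L)-L   [L → 9]
(9-L)-L ⇒ (9-9)-L   [L → 9]
(9-9)-L ⇒ (9-9)-9   [L → 9]

E ⇒ Z ⇒ Z-L ⇒ L-L ⇒ (E)-L ⇒ (Z)-L ⇒ (Z-L)-L ⇒ (L-L)-L ⇒ (9-L)-L ⇒ (9-9)-L ⇒ (9-9)-9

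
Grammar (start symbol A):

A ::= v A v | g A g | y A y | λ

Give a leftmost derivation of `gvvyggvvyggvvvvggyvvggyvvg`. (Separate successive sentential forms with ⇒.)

A ⇒ gAg ⇒ gvAvg ⇒ gvvAvvg ⇒ gvvyAyvvg ⇒ gvvygAgyvvg ⇒ gvvyggAggyvvg ⇒ gvvyggvAvggyvvg ⇒ gvvyggvvAvvggyvvg ⇒ gvvyggvvyAyvvggyvvg ⇒ gvvyggvvygAgyvvggyvvg ⇒ gvvyggvvyggAggyvvggyvvg ⇒ gvvyggvvyggvAvggyvvggyvvg ⇒ gvvyggvvyggvvAvvggyvvggyvvg ⇒ gvvyggvvyggvvvvggyvvggyvvg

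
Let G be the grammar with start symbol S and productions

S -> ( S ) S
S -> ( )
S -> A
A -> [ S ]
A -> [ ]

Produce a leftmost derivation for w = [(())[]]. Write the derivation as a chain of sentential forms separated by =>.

S => A   [S -> A]
A => [S]   [A -> [ S ]]
[S] => [(S)S]   [S -> ( S ) S]
[(S)S] => [(())S]   [S -> ( )]
[(())S] => [(())A]   [S -> A]
[(())A] => [(())[]]   [A -> [ ]]

S => A => [S] => [(S)S] => [(())S] => [(())A] => [(())[]]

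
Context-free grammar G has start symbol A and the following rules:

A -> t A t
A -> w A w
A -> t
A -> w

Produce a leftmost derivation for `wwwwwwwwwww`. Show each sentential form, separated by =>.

A => wAw => wwAww => wwwAwww => wwwwAwwww => wwwwwAwwwww => wwwwwwwwwww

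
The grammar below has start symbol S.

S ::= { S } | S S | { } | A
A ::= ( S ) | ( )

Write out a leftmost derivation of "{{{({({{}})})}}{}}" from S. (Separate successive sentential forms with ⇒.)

S ⇒ {S} ⇒ {SS} ⇒ {{S}S} ⇒ {{{S}}S} ⇒ {{{A}}S} ⇒ {{{(S)}}S} ⇒ {{{({S})}}S} ⇒ {{{({A})}}S} ⇒ {{{({(S)})}}S} ⇒ {{{({({S})})}}S} ⇒ {{{({({{}})})}}S} ⇒ {{{({({{}})})}}{}}

S ⇒ {S}   [S ::= { S }]
{S} ⇒ {SS}   [S ::= S S]
{SS} ⇒ {{S}S}   [S ::= { S }]
{{S}S} ⇒ {{{S}}S}   [S ::= { S }]
{{{S}}S} ⇒ {{{A}}S}   [S ::= A]
{{{A}}S} ⇒ {{{(S)}}S}   [A ::= ( S )]
{{{(S)}}S} ⇒ {{{({S})}}S}   [S ::= { S }]
{{{({S})}}S} ⇒ {{{({A})}}S}   [S ::= A]
{{{({A})}}S} ⇒ {{{({(S)})}}S}   [A ::= ( S )]
{{{({(S)})}}S} ⇒ {{{({({S})})}}S}   [S ::= { S }]
{{{({({S})})}}S} ⇒ {{{({({{}})})}}S}   [S ::= { }]
{{{({({{}})})}}S} ⇒ {{{({({{}})})}}{}}   [S ::= { }]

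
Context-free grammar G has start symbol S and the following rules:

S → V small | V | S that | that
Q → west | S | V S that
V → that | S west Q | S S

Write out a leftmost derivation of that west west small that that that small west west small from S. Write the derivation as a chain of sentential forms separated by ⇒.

S ⇒ V small ⇒ S west Q small ⇒ V small west Q small ⇒ S S small west Q small ⇒ V S small west Q small ⇒ S S S small west Q small ⇒ S that S S small west Q small ⇒ V small that S S small west Q small ⇒ S west Q small that S S small west Q small ⇒ that west Q small that S S small west Q small ⇒ that west west small that S S small west Q small ⇒ that west west small that that S small west Q small ⇒ that west west small that that that small west Q small ⇒ that west west small that that that small west west small

S ⇒ V small   [S → V small]
V small ⇒ S west Q small   [V → S west Q]
S west Q small ⇒ V small west Q small   [S → V small]
V small west Q small ⇒ S S small west Q small   [V → S S]
S S small west Q small ⇒ V S small west Q small   [S → V]
V S small west Q small ⇒ S S S small west Q small   [V → S S]
S S S small west Q small ⇒ S that S S small west Q small   [S → S that]
S that S S small west Q small ⇒ V small that S S small west Q small   [S → V small]
V small that S S small west Q small ⇒ S west Q small that S S small west Q small   [V → S west Q]
S west Q small that S S small west Q small ⇒ that west Q small that S S small west Q small   [S → that]
that west Q small that S S small west Q small ⇒ that west west small that S S small west Q small   [Q → west]
that west west small that S S small west Q small ⇒ that west west small that that S small west Q small   [S → that]
that west west small that that S small west Q small ⇒ that west west small that that that small west Q small   [S → that]
that west west small that that that small west Q small ⇒ that west west small that that that small west west small   [Q → west]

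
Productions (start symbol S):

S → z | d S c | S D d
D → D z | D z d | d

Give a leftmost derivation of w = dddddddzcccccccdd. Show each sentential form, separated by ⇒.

S ⇒ SDd ⇒ dScDd ⇒ ddSccDd ⇒ dddScccDd ⇒ ddddSccccDd ⇒ dddddScccccDd ⇒ ddddddSccccccDd ⇒ dddddddScccccccDd ⇒ dddddddzcccccccDd ⇒ dddddddzcccccccdd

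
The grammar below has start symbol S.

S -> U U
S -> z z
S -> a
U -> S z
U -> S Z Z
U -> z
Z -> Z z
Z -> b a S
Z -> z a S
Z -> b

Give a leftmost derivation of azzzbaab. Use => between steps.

S=>UU=>SzU=>azU=>azSZZ=>azzzZZ=>azzzbaSZ=>azzzbaaZ=>azzzbaab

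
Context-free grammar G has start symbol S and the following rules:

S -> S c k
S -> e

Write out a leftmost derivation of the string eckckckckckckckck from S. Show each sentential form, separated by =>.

S => Sck   [S -> S c k]
Sck => Sckck   [S -> S c k]
Sckck => Sckckck   [S -> S c k]
Sckckck => Sckckckck   [S -> S c k]
Sckckckck => Sckckckckck   [S -> S c k]
Sckckckckck => Sckckckckckck   [S -> S c k]
Sckckckckckck => Sckckckckckckck   [S -> S c k]
Sckckckckckckck => Sckckckckckckckck   [S -> S c k]
Sckckckckckckckck => eckckckckckckckck   [S -> e]

S=>Sck=>Sckck=>Sckckck=>Sckckckck=>Sckckckckck=>Sckckckckckck=>Sckckckckckckck=>Sckckckckckckckck=>eckckckckckckckck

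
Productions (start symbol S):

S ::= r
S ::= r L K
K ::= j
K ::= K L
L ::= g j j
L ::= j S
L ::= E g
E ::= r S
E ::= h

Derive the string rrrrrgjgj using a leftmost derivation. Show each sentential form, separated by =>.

S=>rLK=>rEgK=>rrSgK=>rrrLKgK=>rrrEgKgK=>rrrrSgKgK=>rrrrrgKgK=>rrrrrgjgK=>rrrrrgjgj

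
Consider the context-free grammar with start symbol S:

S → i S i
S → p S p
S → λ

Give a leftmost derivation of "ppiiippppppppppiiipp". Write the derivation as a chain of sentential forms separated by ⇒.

S ⇒ pSp ⇒ ppSpp ⇒ ppiSipp ⇒ ppiiSiipp ⇒ ppiiiSiiipp ⇒ ppiiipSpiiipp ⇒ ppiiippSppiiipp ⇒ ppiiipppSpppiiipp ⇒ ppiiippppSppppiiipp ⇒ ppiiipppppSpppppiiipp ⇒ ppiiippppppppppiiipp

S ⇒ pSp   [S → p S p]
pSp ⇒ ppSpp   [S → p S p]
ppSpp ⇒ ppiSipp   [S → i S i]
ppiSipp ⇒ ppiiSiipp   [S → i S i]
ppiiSiipp ⇒ ppiiiSiiipp   [S → i S i]
ppiiiSiiipp ⇒ ppiiipSpiiipp   [S → p S p]
ppiiipSpiiipp ⇒ ppiiippSppiiipp   [S → p S p]
ppiiippSppiiipp ⇒ ppiiipppSpppiiipp   [S → p S p]
ppiiipppSpppiiipp ⇒ ppiiippppSppppiiipp   [S → p S p]
ppiiippppSppppiiipp ⇒ ppiiipppppSpppppiiipp   [S → p S p]
ppiiipppppSpppppiiipp ⇒ ppiiippppppppppiiipp   [S → λ]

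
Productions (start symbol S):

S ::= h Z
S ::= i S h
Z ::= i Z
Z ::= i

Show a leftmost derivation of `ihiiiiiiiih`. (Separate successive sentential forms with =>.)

S=>iSh=>ihZh=>ihiZh=>ihiiZh=>ihiiiZh=>ihiiiiZh=>ihiiiiiZh=>ihiiiiiiZh=>ihiiiiiiiZh=>ihiiiiiiiih

S => iSh   [S ::= i S h]
iSh => ihZh   [S ::= h Z]
ihZh => ihiZh   [Z ::= i Z]
ihiZh => ihiiZh   [Z ::= i Z]
ihiiZh => ihiiiZh   [Z ::= i Z]
ihiiiZh => ihiiiiZh   [Z ::= i Z]
ihiiiiZh => ihiiiiiZh   [Z ::= i Z]
ihiiiiiZh => ihiiiiiiZh   [Z ::= i Z]
ihiiiiiiZh => ihiiiiiiiZh   [Z ::= i Z]
ihiiiiiiiZh => ihiiiiiiiih   [Z ::= i]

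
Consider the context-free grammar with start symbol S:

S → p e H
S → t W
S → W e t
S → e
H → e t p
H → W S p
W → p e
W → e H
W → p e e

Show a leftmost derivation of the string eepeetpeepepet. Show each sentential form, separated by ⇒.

S ⇒ Wet ⇒ eHet ⇒ eWSpet ⇒ eeHSpet ⇒ eeWSpSpet ⇒ eepeeSpSpet ⇒ eepeetWpSpet ⇒ eepeetpeepSpet ⇒ eepeetpeepepet

S ⇒ Wet   [S → W e t]
Wet ⇒ eHet   [W → e H]
eHet ⇒ eWSpet   [H → W S p]
eWSpet ⇒ eeHSpet   [W → e H]
eeHSpet ⇒ eeWSpSpet   [H → W S p]
eeWSpSpet ⇒ eepeeSpSpet   [W → p e e]
eepeeSpSpet ⇒ eepeetWpSpet   [S → t W]
eepeetWpSpet ⇒ eepeetpeepSpet   [W → p e e]
eepeetpeepSpet ⇒ eepeetpeepepet   [S → e]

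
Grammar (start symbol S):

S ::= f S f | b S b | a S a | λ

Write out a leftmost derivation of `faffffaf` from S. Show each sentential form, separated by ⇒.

S ⇒ fSf ⇒ faSaf ⇒ fafSfaf ⇒ faffSffaf ⇒ faffffaf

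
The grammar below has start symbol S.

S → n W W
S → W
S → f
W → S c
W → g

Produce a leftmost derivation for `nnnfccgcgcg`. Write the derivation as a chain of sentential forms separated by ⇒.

S ⇒ nWW ⇒ nScW ⇒ nnWWcW ⇒ nnScWcW ⇒ nnnWWcWcW ⇒ nnnScWcWcW ⇒ nnnWcWcWcW ⇒ nnnSccWcWcW ⇒ nnnfccWcWcW ⇒ nnnfccgcWcW ⇒ nnnfccgcgcW ⇒ nnnfccgcgcg

S ⇒ nWW   [S → n W W]
nWW ⇒ nScW   [W → S c]
nScW ⇒ nnWWcW   [S → n W W]
nnWWcW ⇒ nnScWcW   [W → S c]
nnScWcW ⇒ nnnWWcWcW   [S → n W W]
nnnWWcWcW ⇒ nnnScWcWcW   [W → S c]
nnnScWcWcW ⇒ nnnWcWcWcW   [S → W]
nnnWcWcWcW ⇒ nnnSccWcWcW   [W → S c]
nnnSccWcWcW ⇒ nnnfccWcWcW   [S → f]
nnnfccWcWcW ⇒ nnnfccgcWcW   [W → g]
nnnfccgcWcW ⇒ nnnfccgcgcW   [W → g]
nnnfccgcgcW ⇒ nnnfccgcgcg   [W → g]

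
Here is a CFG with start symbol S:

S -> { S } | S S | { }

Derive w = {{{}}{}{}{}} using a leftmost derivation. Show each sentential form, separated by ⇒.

S ⇒ {S}   [S -> { S }]
{S} ⇒ {SS}   [S -> S S]
{SS} ⇒ {{S}S}   [S -> { S }]
{{S}S} ⇒ {{{}}S}   [S -> { }]
{{{}}S} ⇒ {{{}}SS}   [S -> S S]
{{{}}SS} ⇒ {{{}}{}S}   [S -> { }]
{{{}}{}S} ⇒ {{{}}{}SS}   [S -> S S]
{{{}}{}SS} ⇒ {{{}}{}{}S}   [S -> { }]
{{{}}{}{}S} ⇒ {{{}}{}{}{}}   [S -> { }]

S ⇒ {S} ⇒ {SS} ⇒ {{S}S} ⇒ {{{}}S} ⇒ {{{}}SS} ⇒ {{{}}{}S} ⇒ {{{}}{}SS} ⇒ {{{}}{}{}S} ⇒ {{{}}{}{}{}}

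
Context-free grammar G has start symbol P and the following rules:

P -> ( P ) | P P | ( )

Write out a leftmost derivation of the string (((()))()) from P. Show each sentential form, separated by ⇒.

P⇒(P)⇒(PP)⇒((P)P)⇒(((P))P)⇒(((()))P)⇒(((()))())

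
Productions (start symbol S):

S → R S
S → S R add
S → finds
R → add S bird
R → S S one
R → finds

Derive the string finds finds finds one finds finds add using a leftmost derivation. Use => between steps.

S => S R add => R S R add => S S one S R add => R S S one S R add => finds S S one S R add => finds finds S one S R add => finds finds finds one S R add => finds finds finds one finds R add => finds finds finds one finds finds add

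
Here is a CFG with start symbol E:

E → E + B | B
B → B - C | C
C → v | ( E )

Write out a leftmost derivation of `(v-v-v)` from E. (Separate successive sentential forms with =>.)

E => B => C => (E) => (B) => (B-C) => (B-C-C) => (C-C-C) => (v-C-C) => (v-v-C) => (v-v-v)

E => B   [E → B]
B => C   [B → C]
C => (E)   [C → ( E )]
(E) => (B)   [E → B]
(B) => (B-C)   [B → B - C]
(B-C) => (B-C-C)   [B → B - C]
(B-C-C) => (C-C-C)   [B → C]
(C-C-C) => (v-C-C)   [C → v]
(v-C-C) => (v-v-C)   [C → v]
(v-v-C) => (v-v-v)   [C → v]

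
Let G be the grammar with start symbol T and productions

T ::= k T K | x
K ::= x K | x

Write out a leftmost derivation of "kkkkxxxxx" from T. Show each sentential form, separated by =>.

T=>kTK=>kkTKK=>kkkTKKK=>kkkkTKKKK=>kkkkxKKKK=>kkkkxxKKK=>kkkkxxxKK=>kkkkxxxxK=>kkkkxxxxx

T => kTK   [T ::= k T K]
kTK => kkTKK   [T ::= k T K]
kkTKK => kkkTKKK   [T ::= k T K]
kkkTKKK => kkkkTKKKK   [T ::= k T K]
kkkkTKKKK => kkkkxKKKK   [T ::= x]
kkkkxKKKK => kkkkxxKKK   [K ::= x]
kkkkxxKKK => kkkkxxxKK   [K ::= x]
kkkkxxxKK => kkkkxxxxK   [K ::= x]
kkkkxxxxK => kkkkxxxxx   [K ::= x]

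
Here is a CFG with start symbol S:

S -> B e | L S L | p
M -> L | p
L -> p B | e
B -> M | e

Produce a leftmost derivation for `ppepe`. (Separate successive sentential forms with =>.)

S => LSL => pBSL => pMSL => pLSL => ppBSL => ppMSL => ppLSL => ppeSL => ppepL => ppepe

S => LSL   [S -> L S L]
LSL => pBSL   [L -> p B]
pBSL => pMSL   [B -> M]
pMSL => pLSL   [M -> L]
pLSL => ppBSL   [L -> p B]
ppBSL => ppMSL   [B -> M]
ppMSL => ppLSL   [M -> L]
ppLSL => ppeSL   [L -> e]
ppeSL => ppepL   [S -> p]
ppepL => ppepe   [L -> e]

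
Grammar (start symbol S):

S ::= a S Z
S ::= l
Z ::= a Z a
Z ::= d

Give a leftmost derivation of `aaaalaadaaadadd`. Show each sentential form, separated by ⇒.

S ⇒ aSZ   [S ::= a S Z]
aSZ ⇒ aaSZZ   [S ::= a S Z]
aaSZZ ⇒ aaaSZZZ   [S ::= a S Z]
aaaSZZZ ⇒ aaaaSZZZZ   [S ::= a S Z]
aaaaSZZZZ ⇒ aaaalZZZZ   [S ::= l]
aaaalZZZZ ⇒ aaaalaZaZZZ   [Z ::= a Z a]
aaaalaZaZZZ ⇒ aaaalaaZaaZZZ   [Z ::= a Z a]
aaaalaaZaaZZZ ⇒ aaaalaadaaZZZ   [Z ::= d]
aaaalaadaaZZZ ⇒ aaaalaadaaaZaZZ   [Z ::= a Z a]
aaaalaadaaaZaZZ ⇒ aaaalaadaaadaZZ   [Z ::= d]
aaaalaadaaadaZZ ⇒ aaaalaadaaadadZ   [Z ::= d]
aaaalaadaaadadZ ⇒ aaaalaadaaadadd   [Z ::= d]

S ⇒ aSZ ⇒ aaSZZ ⇒ aaaSZZZ ⇒ aaaaSZZZZ ⇒ aaaalZZZZ ⇒ aaaalaZaZZZ ⇒ aaaalaaZaaZZZ ⇒ aaaalaadaaZZZ ⇒ aaaalaadaaaZaZZ ⇒ aaaalaadaaadaZZ ⇒ aaaalaadaaadadZ ⇒ aaaalaadaaadadd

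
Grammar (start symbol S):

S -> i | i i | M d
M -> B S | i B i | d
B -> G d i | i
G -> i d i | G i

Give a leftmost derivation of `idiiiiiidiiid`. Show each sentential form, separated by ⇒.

S⇒Md⇒BSd⇒GdiSd⇒GidiSd⇒GiidiSd⇒GiiidiSd⇒GiiiidiSd⇒GiiiiidiSd⇒idiiiiiidiSd⇒idiiiiiidiiid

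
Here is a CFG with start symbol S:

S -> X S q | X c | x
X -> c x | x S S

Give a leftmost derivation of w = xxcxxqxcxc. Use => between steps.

S => Xc   [S -> X c]
Xc => xSSc   [X -> x S S]
xSSc => xXcSc   [S -> X c]
xXcSc => xxSScSc   [X -> x S S]
xxSScSc => xxXSqScSc   [S -> X S q]
xxXSqScSc => xxcxSqScSc   [X -> c x]
xxcxSqScSc => xxcxxqScSc   [S -> x]
xxcxxqScSc => xxcxxqxcSc   [S -> x]
xxcxxqxcSc => xxcxxqxcxc   [S -> x]

S => Xc => xSSc => xXcSc => xxSScSc => xxXSqScSc => xxcxSqScSc => xxcxxqScSc => xxcxxqxcSc => xxcxxqxcxc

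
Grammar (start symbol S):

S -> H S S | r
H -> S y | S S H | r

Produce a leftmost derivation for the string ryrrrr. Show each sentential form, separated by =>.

S=>HSS=>SySS=>rySS=>ryrS=>ryrHSS=>ryrrSS=>ryrrrS=>ryrrrr

S => HSS   [S -> H S S]
HSS => SySS   [H -> S y]
SySS => rySS   [S -> r]
rySS => ryrS   [S -> r]
ryrS => ryrHSS   [S -> H S S]
ryrHSS => ryrrSS   [H -> r]
ryrrSS => ryrrrS   [S -> r]
ryrrrS => ryrrrr   [S -> r]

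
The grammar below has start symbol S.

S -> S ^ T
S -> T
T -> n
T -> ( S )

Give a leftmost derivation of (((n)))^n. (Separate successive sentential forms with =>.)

S => S^T => T^T => (S)^T => (T)^T => ((S))^T => ((T))^T => (((S)))^T => (((T)))^T => (((n)))^T => (((n)))^n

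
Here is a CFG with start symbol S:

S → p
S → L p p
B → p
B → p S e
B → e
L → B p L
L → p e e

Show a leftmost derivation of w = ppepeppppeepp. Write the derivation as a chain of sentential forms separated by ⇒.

S ⇒ Lpp ⇒ BpLpp ⇒ pSepLpp ⇒ ppepLpp ⇒ ppepBpLpp ⇒ ppepepLpp ⇒ ppepepBpLpp ⇒ ppepepppLpp ⇒ ppepeppppeepp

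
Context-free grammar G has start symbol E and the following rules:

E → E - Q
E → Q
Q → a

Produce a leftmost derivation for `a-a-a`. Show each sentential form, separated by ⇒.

E⇒E-Q⇒E-Q-Q⇒Q-Q-Q⇒a-Q-Q⇒a-a-Q⇒a-a-a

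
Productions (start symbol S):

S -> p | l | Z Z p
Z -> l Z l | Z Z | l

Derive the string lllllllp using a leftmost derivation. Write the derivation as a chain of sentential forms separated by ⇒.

S ⇒ ZZp ⇒ ZZZp ⇒ ZZZZp ⇒ ZZZZZp ⇒ lZlZZZZp ⇒ lllZZZZp ⇒ llllZZZp ⇒ lllllZZp ⇒ llllllZp ⇒ lllllllp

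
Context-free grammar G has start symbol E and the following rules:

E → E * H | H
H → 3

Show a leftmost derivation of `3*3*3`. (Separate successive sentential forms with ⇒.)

E⇒E*H⇒E*H*H⇒H*H*H⇒3*H*H⇒3*3*H⇒3*3*3

E ⇒ E*H   [E → E * H]
E*H ⇒ E*H*H   [E → E * H]
E*H*H ⇒ H*H*H   [E → H]
H*H*H ⇒ 3*H*H   [H → 3]
3*H*H ⇒ 3*3*H   [H → 3]
3*3*H ⇒ 3*3*3   [H → 3]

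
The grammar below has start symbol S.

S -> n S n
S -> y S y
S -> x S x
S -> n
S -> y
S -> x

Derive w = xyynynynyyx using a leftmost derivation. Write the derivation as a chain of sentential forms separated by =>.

S=>xSx=>xySyx=>xyySyyx=>xyynSnyyx=>xyynySynyyx=>xyynynynyyx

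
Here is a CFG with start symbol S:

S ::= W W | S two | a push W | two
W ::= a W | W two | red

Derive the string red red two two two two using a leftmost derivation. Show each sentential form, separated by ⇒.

S ⇒ W W ⇒ red W ⇒ red W two ⇒ red W two two ⇒ red W two two two ⇒ red W two two two two ⇒ red red two two two two

S ⇒ W W   [S ::= W W]
W W ⇒ red W   [W ::= red]
red W ⇒ red W two   [W ::= W two]
red W two ⇒ red W two two   [W ::= W two]
red W two two ⇒ red W two two two   [W ::= W two]
red W two two two ⇒ red W two two two two   [W ::= W two]
red W two two two two ⇒ red red two two two two   [W ::= red]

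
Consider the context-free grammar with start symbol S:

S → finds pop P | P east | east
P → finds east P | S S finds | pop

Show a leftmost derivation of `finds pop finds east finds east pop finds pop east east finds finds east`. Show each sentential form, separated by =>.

S => P east   [S → P east]
P east => S S finds east   [P → S S finds]
S S finds east => finds pop P S finds east   [S → finds pop P]
finds pop P S finds east => finds pop finds east P S finds east   [P → finds east P]
finds pop finds east P S finds east => finds pop finds east finds east P S finds east   [P → finds east P]
finds pop finds east finds east P S finds east => finds pop finds east finds east pop S finds east   [P → pop]
finds pop finds east finds east pop S finds east => finds pop finds east finds east pop finds pop P finds east   [S → finds pop P]
finds pop finds east finds east pop finds pop P finds east => finds pop finds east finds east pop finds pop S S finds finds east   [P → S S finds]
finds pop finds east finds east pop finds pop S S finds finds east => finds pop finds east finds east pop finds pop east S finds finds east   [S → east]
finds pop finds east finds east pop finds pop east S finds finds east => finds pop finds east finds east pop finds pop east east finds finds east   [S → east]

S => P east => S S finds east => finds pop P S finds east => finds pop finds east P S finds east => finds pop finds east finds east P S finds east => finds pop finds east finds east pop S finds east => finds pop finds east finds east pop finds pop P finds east => finds pop finds east finds east pop finds pop S S finds finds east => finds pop finds east finds east pop finds pop east S finds finds east => finds pop finds east finds east pop finds pop east east finds finds east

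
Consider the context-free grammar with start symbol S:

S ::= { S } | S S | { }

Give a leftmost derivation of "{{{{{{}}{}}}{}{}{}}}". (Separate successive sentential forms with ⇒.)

S ⇒ {S} ⇒ {{S}} ⇒ {{SS}} ⇒ {{SSS}} ⇒ {{SSSS}} ⇒ {{{S}SSS}} ⇒ {{{{S}}SSS}} ⇒ {{{{SS}}SSS}} ⇒ {{{{{S}S}}SSS}} ⇒ {{{{{{}}S}}SSS}} ⇒ {{{{{{}}{}}}SSS}} ⇒ {{{{{{}}{}}}{}SS}} ⇒ {{{{{{}}{}}}{}{}S}} ⇒ {{{{{{}}{}}}{}{}{}}}

S ⇒ {S}   [S ::= { S }]
{S} ⇒ {{S}}   [S ::= { S }]
{{S}} ⇒ {{SS}}   [S ::= S S]
{{SS}} ⇒ {{SSS}}   [S ::= S S]
{{SSS}} ⇒ {{SSSS}}   [S ::= S S]
{{SSSS}} ⇒ {{{S}SSS}}   [S ::= { S }]
{{{S}SSS}} ⇒ {{{{S}}SSS}}   [S ::= { S }]
{{{{S}}SSS}} ⇒ {{{{SS}}SSS}}   [S ::= S S]
{{{{SS}}SSS}} ⇒ {{{{{S}S}}SSS}}   [S ::= { S }]
{{{{{S}S}}SSS}} ⇒ {{{{{{}}S}}SSS}}   [S ::= { }]
{{{{{{}}S}}SSS}} ⇒ {{{{{{}}{}}}SSS}}   [S ::= { }]
{{{{{{}}{}}}SSS}} ⇒ {{{{{{}}{}}}{}SS}}   [S ::= { }]
{{{{{{}}{}}}{}SS}} ⇒ {{{{{{}}{}}}{}{}S}}   [S ::= { }]
{{{{{{}}{}}}{}{}S}} ⇒ {{{{{{}}{}}}{}{}{}}}   [S ::= { }]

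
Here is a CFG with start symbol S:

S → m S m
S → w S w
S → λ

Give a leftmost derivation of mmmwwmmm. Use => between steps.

S=>mSm=>mmSmm=>mmmSmmm=>mmmwSwmmm=>mmmwwmmm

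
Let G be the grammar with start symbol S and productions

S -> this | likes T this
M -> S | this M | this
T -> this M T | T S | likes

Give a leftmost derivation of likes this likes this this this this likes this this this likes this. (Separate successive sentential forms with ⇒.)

S ⇒ likes T this   [S -> likes T this]
likes T this ⇒ likes this M T this   [T -> this M T]
likes this M T this ⇒ likes this S T this   [M -> S]
likes this S T this ⇒ likes this likes T this T this   [S -> likes T this]
likes this likes T this T this ⇒ likes this likes this M T this T this   [T -> this M T]
likes this likes this M T this T this ⇒ likes this likes this this T this T this   [M -> this]
likes this likes this this T this T this ⇒ likes this likes this this T S this T this   [T -> T S]
likes this likes this this T S this T this ⇒ likes this likes this this T S S this T this   [T -> T S]
likes this likes this this T S S this T this ⇒ likes this likes this this this M T S S this T this   [T -> this M T]
likes this likes this this this M T S S this T this ⇒ likes this likes this this this this T S S this T this   [M -> this]
likes this likes this this this this T S S this T this ⇒ likes this likes this this this this likes S S this T this   [T -> likes]
likes this likes this this this this likes S S this T this ⇒ likes this likes this this this this likes this S this T this   [S -> this]
likes this likes this this this this likes this S this T this ⇒ likes this likes this this this this likes this this this T this   [S -> this]
likes this likes this this this this likes this this this T this ⇒ likes this likes this this this this likes this this this likes this   [T -> likes]

S ⇒ likes T this ⇒ likes this M T this ⇒ likes this S T this ⇒ likes this likes T this T this ⇒ likes this likes this M T this T this ⇒ likes this likes this this T this T this ⇒ likes this likes this this T S this T this ⇒ likes this likes this this T S S this T this ⇒ likes this likes this this this M T S S this T this ⇒ likes this likes this this this this T S S this T this ⇒ likes this likes this this this this likes S S this T this ⇒ likes this likes this this this this likes this S this T this ⇒ likes this likes this this this this likes this this this T this ⇒ likes this likes this this this this likes this this this likes this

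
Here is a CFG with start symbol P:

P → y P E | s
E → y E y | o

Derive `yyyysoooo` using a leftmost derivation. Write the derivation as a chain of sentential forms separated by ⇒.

P ⇒ yPE ⇒ yyPEE ⇒ yyyPEEE ⇒ yyyyPEEEE ⇒ yyyysEEEE ⇒ yyyysoEEE ⇒ yyyysooEE ⇒ yyyysoooE ⇒ yyyysoooo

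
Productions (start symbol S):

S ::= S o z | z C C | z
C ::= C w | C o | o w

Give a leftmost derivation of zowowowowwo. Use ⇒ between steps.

S ⇒ zCC   [S ::= z C C]
zCC ⇒ zowC   [C ::= o w]
zowC ⇒ zowCo   [C ::= C o]
zowCo ⇒ zowCwo   [C ::= C w]
zowCwo ⇒ zowCwwo   [C ::= C w]
zowCwwo ⇒ zowCowwo   [C ::= C o]
zowCowwo ⇒ zowCwowwo   [C ::= C w]
zowCwowwo ⇒ zowCowowwo   [C ::= C o]
zowCowowwo ⇒ zowowowowwo   [C ::= o w]

S⇒zCC⇒zowC⇒zowCo⇒zowCwo⇒zowCwwo⇒zowCowwo⇒zowCwowwo⇒zowCowowwo⇒zowowowowwo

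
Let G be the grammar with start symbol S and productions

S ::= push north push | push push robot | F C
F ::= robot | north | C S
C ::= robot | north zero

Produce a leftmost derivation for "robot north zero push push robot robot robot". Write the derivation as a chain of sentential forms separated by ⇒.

S ⇒ F C   [S ::= F C]
F C ⇒ C S C   [F ::= C S]
C S C ⇒ robot S C   [C ::= robot]
robot S C ⇒ robot F C C   [S ::= F C]
robot F C C ⇒ robot C S C C   [F ::= C S]
robot C S C C ⇒ robot north zero S C C   [C ::= north zero]
robot north zero S C C ⇒ robot north zero push push robot C C   [S ::= push push robot]
robot north zero push push robot C C ⇒ robot north zero push push robot robot C   [C ::= robot]
robot north zero push push robot robot C ⇒ robot north zero push push robot robot robot   [C ::= robot]

S ⇒ F C ⇒ C S C ⇒ robot S C ⇒ robot F C C ⇒ robot C S C C ⇒ robot north zero S C C ⇒ robot north zero push push robot C C ⇒ robot north zero push push robot robot C ⇒ robot north zero push push robot robot robot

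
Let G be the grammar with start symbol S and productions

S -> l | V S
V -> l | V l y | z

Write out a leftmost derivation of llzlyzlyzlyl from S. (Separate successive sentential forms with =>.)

S => VS   [S -> V S]
VS => lS   [V -> l]
lS => lVS   [S -> V S]
lVS => llS   [V -> l]
llS => llVS   [S -> V S]
llVS => llVlyS   [V -> V l y]
llVlyS => llzlyS   [V -> z]
llzlyS => llzlyVS   [S -> V S]
llzlyVS => llzlyVlyS   [V -> V l y]
llzlyVlyS => llzlyzlyS   [V -> z]
llzlyzlyS => llzlyzlyVS   [S -> V S]
llzlyzlyVS => llzlyzlyVlyS   [V -> V l y]
llzlyzlyVlyS => llzlyzlyzlyS   [V -> z]
llzlyzlyzlyS => llzlyzlyzlyl   [S -> l]

S => VS => lS => lVS => llS => llVS => llVlyS => llzlyS => llzlyVS => llzlyVlyS => llzlyzlyS => llzlyzlyVS => llzlyzlyVlyS => llzlyzlyzlyS => llzlyzlyzlyl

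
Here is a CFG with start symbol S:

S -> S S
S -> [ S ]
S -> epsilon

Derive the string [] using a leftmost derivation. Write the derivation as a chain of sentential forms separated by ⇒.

S ⇒ SS ⇒ SSS ⇒ SSSS ⇒ SSSSS ⇒ [S]SSSS ⇒ []SSSS ⇒ []SSS ⇒ []SS ⇒ []S ⇒ []

S ⇒ SS   [S -> S S]
SS ⇒ SSS   [S -> S S]
SSS ⇒ SSSS   [S -> S S]
SSSS ⇒ SSSSS   [S -> S S]
SSSSS ⇒ [S]SSSS   [S -> [ S ]]
[S]SSSS ⇒ []SSSS   [S -> epsilon]
[]SSSS ⇒ []SSS   [S -> epsilon]
[]SSS ⇒ []SS   [S -> epsilon]
[]SS ⇒ []S   [S -> epsilon]
[]S ⇒ []   [S -> epsilon]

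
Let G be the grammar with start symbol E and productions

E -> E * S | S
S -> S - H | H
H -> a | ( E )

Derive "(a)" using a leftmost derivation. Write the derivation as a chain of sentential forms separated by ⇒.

E ⇒ S   [E -> S]
S ⇒ H   [S -> H]
H ⇒ (E)   [H -> ( E )]
(E) ⇒ (S)   [E -> S]
(S) ⇒ (H)   [S -> H]
(H) ⇒ (a)   [H -> a]

E ⇒ S ⇒ H ⇒ (E) ⇒ (S) ⇒ (H) ⇒ (a)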